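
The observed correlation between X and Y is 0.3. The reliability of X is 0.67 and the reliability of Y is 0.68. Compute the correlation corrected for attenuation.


r_corrected = rxy / sqrt(rxx * ryy)
= 0.3 / sqrt(0.67 * 0.68)
= 0.3 / sqrt(0.4556)
= 0.3 / 0.674981
r_corrected = 0.4445

0.4445


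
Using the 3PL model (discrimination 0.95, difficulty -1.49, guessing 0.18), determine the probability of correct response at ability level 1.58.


logit = 0.95*(1.58 - -1.49) = 2.9165
P* = 1/(1 + exp(-2.9165)) = 0.9487
P = 0.18 + (1 - 0.18) * 0.9487
P = 0.9579

0.9579


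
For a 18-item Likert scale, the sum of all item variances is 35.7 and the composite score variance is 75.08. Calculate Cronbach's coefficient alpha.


alpha = (k/(k-1)) * (1 - sum(si^2)/s_total^2)
= (18/17) * (1 - 35.7/75.08)
alpha = 0.5554

0.5554


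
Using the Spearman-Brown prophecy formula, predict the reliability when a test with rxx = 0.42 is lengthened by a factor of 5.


r_new = (n * rxx) / (1 + (n-1) * rxx)
r_new = (5 * 0.42) / (1 + 4 * 0.42)
r_new = 2.1 / 2.68
r_new = 0.7836

0.7836


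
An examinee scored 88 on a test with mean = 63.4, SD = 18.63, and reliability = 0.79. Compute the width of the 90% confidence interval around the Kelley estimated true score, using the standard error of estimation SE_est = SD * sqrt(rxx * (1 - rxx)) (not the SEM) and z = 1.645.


True score estimate = 0.79*88 + 0.21*63.4 = 82.834
SE_est = SD * sqrt(rxx * (1 - rxx)) = 18.63 * sqrt(0.79 * 0.21) = 18.63 * sqrt(0.1659) = 7.588152
CI = T_est +/- z * SE_est, so width = 2 * z * SE_est = 2 * 1.645 * 7.588152
Width = 24.965

24.965


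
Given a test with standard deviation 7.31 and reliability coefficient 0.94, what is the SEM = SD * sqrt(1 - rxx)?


SEM = SD * sqrt(1 - rxx)
SEM = 7.31 * sqrt(1 - 0.94)
SEM = 7.31 * sqrt(0.06) = 7.31 * 0.244949
SEM = 1.7906

1.7906


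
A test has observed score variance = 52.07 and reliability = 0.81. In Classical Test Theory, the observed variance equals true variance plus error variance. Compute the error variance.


var_true = rxx * var_obs = 0.81 * 52.07 = 42.1767
var_error = var_obs - var_true
var_error = 52.07 - 42.1767
var_error = 9.8933

9.8933


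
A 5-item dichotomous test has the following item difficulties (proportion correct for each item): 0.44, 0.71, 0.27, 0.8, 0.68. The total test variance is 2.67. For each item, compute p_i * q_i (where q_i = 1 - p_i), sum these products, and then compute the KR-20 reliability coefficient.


For each item, compute p_i * q_i:
  Item 1: 0.44 * 0.56 = 0.2464
  Item 2: 0.71 * 0.29 = 0.2059
  Item 3: 0.27 * 0.73 = 0.1971
  Item 4: 0.8 * 0.2 = 0.16
  Item 5: 0.68 * 0.32 = 0.2176
Sum(p_i * q_i) = 0.2464 + 0.2059 + 0.1971 + 0.16 + 0.2176 = 1.027
KR-20 = (k/(k-1)) * (1 - Sum(p_i*q_i) / Var_total)
= (5/4) * (1 - 1.027/2.67)
= 1.25 * 0.6154
KR-20 = 0.7692

0.7692


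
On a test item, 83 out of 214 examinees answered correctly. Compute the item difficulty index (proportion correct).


Item difficulty p = number correct / total examinees
p = 83 / 214
p = 0.3879

0.3879


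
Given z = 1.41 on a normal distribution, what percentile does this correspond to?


CDF(z) = 0.5 * (1 + erf(z/sqrt(2)))
erf(0.997) = 0.8415
CDF = 0.9207
Percentile rank = 0.9207 * 100 = 92.07

92.07


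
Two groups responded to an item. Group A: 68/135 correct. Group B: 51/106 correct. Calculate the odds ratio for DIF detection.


Odds_A = 68/67 = 1.0149
Odds_B = 51/55 = 0.9273
OR = Odds_A / Odds_B = 1.0149 / 0.9273
Exactly, OR = (68 * 55) / (67 * 51) = 3740 / 3417
OR = 1.0945

1.0945


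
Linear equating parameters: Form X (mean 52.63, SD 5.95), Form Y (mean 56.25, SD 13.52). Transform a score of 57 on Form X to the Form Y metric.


slope = SD_Y / SD_X = 13.52 / 5.95 ~ 2.2723
intercept = mean_Y - slope * mean_X = 56.25 - (13.52 / 5.95) * 52.63 ~ -63.3395
Y = slope * X + intercept. To avoid rounding drift from the rounded slope/intercept, evaluate the equivalent form Y = mean_Y + SD_Y * (X - mean_X) / SD_X at full precision:
Y = 56.25 + 13.52 * (57 - 52.63) / 5.95
Y = 56.25 + 13.52 * 4.37 / 5.95
Y = 56.25 + 59.0824 / 5.95
Y = 56.25 + 9.9298
Y = 66.1798

66.1798


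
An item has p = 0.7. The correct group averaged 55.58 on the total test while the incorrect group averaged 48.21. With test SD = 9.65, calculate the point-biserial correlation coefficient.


q = 1 - p = 0.3
rpb = ((M1 - M0) / SD) * sqrt(p * q)
rpb = ((55.58 - 48.21) / 9.65) * sqrt(0.7 * 0.3)
rpb = 0.35

0.35


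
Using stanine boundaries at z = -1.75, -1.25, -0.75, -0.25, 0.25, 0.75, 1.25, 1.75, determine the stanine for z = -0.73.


Stanine boundaries: [-1.75, -1.25, -0.75, -0.25, 0.25, 0.75, 1.25, 1.75]
z = -0.73
Check each boundary:
  z >= -1.75 -> could be stanine 2
  z >= -1.25 -> could be stanine 3
  z >= -0.75 -> could be stanine 4
  z < -0.25
  z < 0.25
  z < 0.75
  z < 1.25
  z < 1.75
Highest qualifying boundary gives stanine = 4

4


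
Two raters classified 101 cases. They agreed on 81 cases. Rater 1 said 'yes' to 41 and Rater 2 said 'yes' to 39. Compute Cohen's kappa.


P_o = 81/101 = 0.80198
P_e = (41*39 + 60*62) / 10201 = 0.521419
kappa = (P_o - P_e) / (1 - P_e)
kappa = (0.80198 - 0.521419) / (1 - 0.521419)
kappa = 0.5862

0.5862


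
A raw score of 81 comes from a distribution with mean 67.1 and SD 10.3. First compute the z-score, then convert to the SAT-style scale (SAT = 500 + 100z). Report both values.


z = (X - mean) / SD = (81 - 67.1) / 10.3
z = 13.9 / 10.3
z = 1.3495
SAT-scale = SAT = 500 + 100z
Carry z at full precision (z = 13.9 / 10.3) into the conversion:
SAT-scale = 500 + 100 * (13.9 / 10.3) = 500 + 1390 / 10.3
SAT-scale = 500 + 134.9515
SAT-scale = 634.9515

634.9515


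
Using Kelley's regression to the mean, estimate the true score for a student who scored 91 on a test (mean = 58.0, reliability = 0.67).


T_est = rxx * X + (1 - rxx) * mean
T_est = 0.67 * 91 + 0.33 * 58.0
T_est = 60.97 + 19.14
T_est = 80.11

80.11


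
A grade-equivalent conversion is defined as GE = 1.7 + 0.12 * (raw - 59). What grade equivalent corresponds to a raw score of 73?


raw - median = 73 - 59 = 14
slope * diff = 0.12 * 14 = 1.68
GE = 1.7 + 1.68
GE = 3.38

3.38


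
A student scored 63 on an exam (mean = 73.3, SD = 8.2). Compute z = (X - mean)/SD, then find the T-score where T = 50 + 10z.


z = (X - mean) / SD = (63 - 73.3) / 8.2
z = -10.3 / 8.2
z = -1.2561
T-score = T = 50 + 10z
Carry z at full precision (z = -10.3 / 8.2) into the conversion:
T-score = 50 + 10 * (-10.3 / 8.2) = 50 + -103 / 8.2
T-score = 50 + -12.561
T-score = 37.439

37.439


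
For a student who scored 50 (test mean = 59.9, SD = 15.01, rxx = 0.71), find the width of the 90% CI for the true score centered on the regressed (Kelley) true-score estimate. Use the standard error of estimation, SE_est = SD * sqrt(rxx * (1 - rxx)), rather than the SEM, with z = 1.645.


True score estimate = 0.71*50 + 0.29*59.9 = 52.871
SE_est = SD * sqrt(rxx * (1 - rxx)) = 15.01 * sqrt(0.71 * 0.29) = 15.01 * sqrt(0.2059) = 6.810968
CI = T_est +/- z * SE_est, so width = 2 * z * SE_est = 2 * 1.645 * 6.810968
Width = 22.4081

22.4081


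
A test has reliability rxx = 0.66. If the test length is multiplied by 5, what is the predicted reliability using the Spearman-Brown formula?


r_new = (n * rxx) / (1 + (n-1) * rxx)
r_new = (5 * 0.66) / (1 + 4 * 0.66)
r_new = 3.3 / 3.64
r_new = 0.9066

0.9066


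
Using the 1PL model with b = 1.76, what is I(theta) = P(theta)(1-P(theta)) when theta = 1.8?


P = 1/(1+exp(-(1.8-1.76))) = 0.51
I = P*(1-P) = 0.51 * 0.49
I = 0.2499

0.2499


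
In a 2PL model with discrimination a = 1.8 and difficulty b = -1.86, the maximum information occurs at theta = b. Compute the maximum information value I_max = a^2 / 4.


For 2PL, max info at theta = b = -1.86
I_max = a^2 / 4 = 1.8^2 / 4
= 3.24 / 4
I_max = 0.81

0.81


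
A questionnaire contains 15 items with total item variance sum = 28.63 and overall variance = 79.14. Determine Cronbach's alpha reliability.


alpha = (k/(k-1)) * (1 - sum(si^2)/s_total^2)
= (15/14) * (1 - 28.63/79.14)
alpha = 0.6838

0.6838


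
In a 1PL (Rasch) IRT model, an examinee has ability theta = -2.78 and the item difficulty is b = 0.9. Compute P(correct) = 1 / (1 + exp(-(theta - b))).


theta - b = -2.78 - 0.9 = -3.68
exp(-(theta - b)) = exp(3.68) = 39.6464
P = 1 / (1 + 39.6464)
P = 0.0246

0.0246


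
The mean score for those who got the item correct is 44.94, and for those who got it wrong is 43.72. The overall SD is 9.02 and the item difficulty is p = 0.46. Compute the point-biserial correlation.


q = 1 - p = 0.54
rpb = ((M1 - M0) / SD) * sqrt(p * q)
rpb = ((44.94 - 43.72) / 9.02) * sqrt(0.46 * 0.54)
rpb = 0.0674

0.0674


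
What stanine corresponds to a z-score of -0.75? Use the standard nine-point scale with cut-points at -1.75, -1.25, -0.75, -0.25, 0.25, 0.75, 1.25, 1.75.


Stanine boundaries: [-1.75, -1.25, -0.75, -0.25, 0.25, 0.75, 1.25, 1.75]
z = -0.75
Check each boundary:
  z >= -1.75 -> could be stanine 2
  z >= -1.25 -> could be stanine 3
  z >= -0.75 -> could be stanine 4
  z < -0.25
  z < 0.25
  z < 0.75
  z < 1.25
  z < 1.75
Highest qualifying boundary gives stanine = 4

4


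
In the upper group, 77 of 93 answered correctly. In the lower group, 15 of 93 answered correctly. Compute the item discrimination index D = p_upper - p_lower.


p_upper = 77/93 = 0.828
p_lower = 15/93 = 0.1613
D = 0.828 - 0.1613 = 0.6667

0.6667


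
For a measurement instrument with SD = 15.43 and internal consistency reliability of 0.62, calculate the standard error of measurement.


SEM = SD * sqrt(1 - rxx)
SEM = 15.43 * sqrt(1 - 0.62)
SEM = 15.43 * sqrt(0.38) = 15.43 * 0.616441
SEM = 9.5117

9.5117


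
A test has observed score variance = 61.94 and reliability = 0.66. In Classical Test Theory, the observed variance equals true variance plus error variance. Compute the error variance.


var_true = rxx * var_obs = 0.66 * 61.94 = 40.8804
var_error = var_obs - var_true
var_error = 61.94 - 40.8804
var_error = 21.0596

21.0596


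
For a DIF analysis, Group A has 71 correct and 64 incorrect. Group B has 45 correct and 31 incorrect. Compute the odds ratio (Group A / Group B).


Odds_A = 71/64 = 1.1094
Odds_B = 45/31 = 1.4516
OR = Odds_A / Odds_B = 1.1094 / 1.4516
Exactly, OR = (71 * 31) / (64 * 45) = 2201 / 2880
OR = 0.7642

0.7642


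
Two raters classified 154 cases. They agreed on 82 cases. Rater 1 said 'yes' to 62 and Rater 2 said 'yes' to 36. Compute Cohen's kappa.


P_o = 82/154 = 0.532468
P_e = (62*36 + 92*118) / 23716 = 0.551864
kappa = (P_o - P_e) / (1 - P_e)
kappa = (0.532468 - 0.551864) / (1 - 0.551864)
kappa = -0.0433

-0.0433


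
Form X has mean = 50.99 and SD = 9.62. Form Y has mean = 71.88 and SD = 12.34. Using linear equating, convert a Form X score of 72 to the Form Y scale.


slope = SD_Y / SD_X = 12.34 / 9.62 ~ 1.2827
intercept = mean_Y - slope * mean_X = 71.88 - (12.34 / 9.62) * 50.99 ~ 6.4729
Y = slope * X + intercept. To avoid rounding drift from the rounded slope/intercept, evaluate the equivalent form Y = mean_Y + SD_Y * (X - mean_X) / SD_X at full precision:
Y = 71.88 + 12.34 * (72 - 50.99) / 9.62
Y = 71.88 + 12.34 * 21.01 / 9.62
Y = 71.88 + 259.2634 / 9.62
Y = 71.88 + 26.9505
Y = 98.8305

98.8305


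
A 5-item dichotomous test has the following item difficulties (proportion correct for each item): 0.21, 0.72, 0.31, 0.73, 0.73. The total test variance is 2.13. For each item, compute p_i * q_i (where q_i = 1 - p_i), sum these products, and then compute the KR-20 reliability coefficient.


For each item, compute p_i * q_i:
  Item 1: 0.21 * 0.79 = 0.1659
  Item 2: 0.72 * 0.28 = 0.2016
  Item 3: 0.31 * 0.69 = 0.2139
  Item 4: 0.73 * 0.27 = 0.1971
  Item 5: 0.73 * 0.27 = 0.1971
Sum(p_i * q_i) = 0.1659 + 0.2016 + 0.2139 + 0.1971 + 0.1971 = 0.9756
KR-20 = (k/(k-1)) * (1 - Sum(p_i*q_i) / Var_total)
= (5/4) * (1 - 0.9756/2.13)
= 1.25 * 0.542
KR-20 = 0.6775

0.6775


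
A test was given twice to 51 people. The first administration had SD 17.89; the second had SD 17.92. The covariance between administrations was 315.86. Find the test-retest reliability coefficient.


r = cov(X,Y) / (SD_X * SD_Y)
r = 315.86 / (17.89 * 17.92)
r = 315.86 / 320.5888
r = 0.9852

0.9852


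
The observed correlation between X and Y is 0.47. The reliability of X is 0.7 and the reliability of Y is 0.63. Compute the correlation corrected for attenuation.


r_corrected = rxy / sqrt(rxx * ryy)
= 0.47 / sqrt(0.7 * 0.63)
= 0.47 / sqrt(0.441)
= 0.47 / 0.664078
r_corrected = 0.7077

0.7077


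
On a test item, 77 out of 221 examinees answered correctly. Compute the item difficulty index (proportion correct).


Item difficulty p = number correct / total examinees
p = 77 / 221
p = 0.3484

0.3484


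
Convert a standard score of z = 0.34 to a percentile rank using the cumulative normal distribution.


CDF(z) = 0.5 * (1 + erf(z/sqrt(2)))
erf(0.2404) = 0.2661
CDF = 0.6331
Percentile rank = 0.6331 * 100 = 63.31

63.31


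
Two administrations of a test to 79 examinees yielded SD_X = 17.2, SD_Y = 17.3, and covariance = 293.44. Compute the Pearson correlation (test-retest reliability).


r = cov(X,Y) / (SD_X * SD_Y)
r = 293.44 / (17.2 * 17.3)
r = 293.44 / 297.56
r = 0.9862

0.9862


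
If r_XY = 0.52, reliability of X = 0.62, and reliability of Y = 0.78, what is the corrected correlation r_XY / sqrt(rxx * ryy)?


r_corrected = rxy / sqrt(rxx * ryy)
= 0.52 / sqrt(0.62 * 0.78)
= 0.52 / sqrt(0.4836)
= 0.52 / 0.695414
r_corrected = 0.7478

0.7478


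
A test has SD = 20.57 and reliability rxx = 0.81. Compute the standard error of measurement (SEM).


SEM = SD * sqrt(1 - rxx)
SEM = 20.57 * sqrt(1 - 0.81)
SEM = 20.57 * sqrt(0.19) = 20.57 * 0.43589
SEM = 8.9663

8.9663


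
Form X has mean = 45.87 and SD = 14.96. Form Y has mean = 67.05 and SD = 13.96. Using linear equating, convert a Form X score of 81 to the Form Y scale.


slope = SD_Y / SD_X = 13.96 / 14.96 ~ 0.9332
intercept = mean_Y - slope * mean_X = 67.05 - (13.96 / 14.96) * 45.87 ~ 24.2462
Y = slope * X + intercept. To avoid rounding drift from the rounded slope/intercept, evaluate the equivalent form Y = mean_Y + SD_Y * (X - mean_X) / SD_X at full precision:
Y = 67.05 + 13.96 * (81 - 45.87) / 14.96
Y = 67.05 + 13.96 * 35.13 / 14.96
Y = 67.05 + 490.4148 / 14.96
Y = 67.05 + 32.7817
Y = 99.8317

99.8317


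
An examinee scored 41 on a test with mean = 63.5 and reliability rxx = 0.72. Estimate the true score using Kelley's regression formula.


T_est = rxx * X + (1 - rxx) * mean
T_est = 0.72 * 41 + 0.28 * 63.5
T_est = 29.52 + 17.78
T_est = 47.3

47.3


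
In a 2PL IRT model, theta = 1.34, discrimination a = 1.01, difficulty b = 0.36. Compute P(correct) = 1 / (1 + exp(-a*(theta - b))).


a*(theta - b) = 1.01 * (1.34 - 0.36) = 0.9898
exp(-0.9898) = 0.3717
P = 1 / (1 + 0.3717)
P = 0.729

0.729


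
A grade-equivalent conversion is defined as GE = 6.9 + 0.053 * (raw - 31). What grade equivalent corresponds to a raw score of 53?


raw - median = 53 - 31 = 22
slope * diff = 0.053 * 22 = 1.166
GE = 6.9 + 1.166
GE = 8.066

8.066


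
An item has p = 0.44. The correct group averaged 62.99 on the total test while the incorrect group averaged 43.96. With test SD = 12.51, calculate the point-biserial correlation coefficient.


q = 1 - p = 0.56
rpb = ((M1 - M0) / SD) * sqrt(p * q)
rpb = ((62.99 - 43.96) / 12.51) * sqrt(0.44 * 0.56)
rpb = 0.7551

0.7551


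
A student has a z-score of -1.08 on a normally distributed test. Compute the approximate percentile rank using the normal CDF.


CDF(z) = 0.5 * (1 + erf(z/sqrt(2)))
erf(-0.7637) = -0.7199
CDF = 0.1401
Percentile rank = 0.1401 * 100 = 14.01

14.01


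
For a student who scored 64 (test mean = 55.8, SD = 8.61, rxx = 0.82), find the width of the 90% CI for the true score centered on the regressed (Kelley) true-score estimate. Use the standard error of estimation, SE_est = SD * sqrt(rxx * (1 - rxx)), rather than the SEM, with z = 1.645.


True score estimate = 0.82*64 + 0.18*55.8 = 62.524
SE_est = SD * sqrt(rxx * (1 - rxx)) = 8.61 * sqrt(0.82 * 0.18) = 8.61 * sqrt(0.1476) = 3.307854
CI = T_est +/- z * SE_est, so width = 2 * z * SE_est = 2 * 1.645 * 3.307854
Width = 10.8828

10.8828


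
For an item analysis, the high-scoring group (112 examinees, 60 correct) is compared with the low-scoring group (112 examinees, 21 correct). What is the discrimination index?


p_upper = 60/112 = 0.5357
p_lower = 21/112 = 0.1875
D = 0.5357 - 0.1875 = 0.3482

0.3482


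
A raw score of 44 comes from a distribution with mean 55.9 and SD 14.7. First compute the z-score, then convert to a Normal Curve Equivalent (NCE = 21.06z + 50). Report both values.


z = (X - mean) / SD = (44 - 55.9) / 14.7
z = -11.9 / 14.7
z = -0.8095
NCE = NCE = 21.06z + 50
Carry z at full precision (z = -11.9 / 14.7) into the conversion:
NCE = 21.06 * (-11.9 / 14.7) + 50 = -250.614 / 14.7 + 50
NCE = -17.0486 + 50
NCE = 32.9514

32.9514


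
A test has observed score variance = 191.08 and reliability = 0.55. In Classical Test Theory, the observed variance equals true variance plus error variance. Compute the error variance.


var_true = rxx * var_obs = 0.55 * 191.08 = 105.094
var_error = var_obs - var_true
var_error = 191.08 - 105.094
var_error = 85.986

85.986


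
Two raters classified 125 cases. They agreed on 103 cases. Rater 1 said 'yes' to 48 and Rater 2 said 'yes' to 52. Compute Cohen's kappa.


P_o = 103/125 = 0.824
P_e = (48*52 + 77*73) / 15625 = 0.519488
kappa = (P_o - P_e) / (1 - P_e)
kappa = (0.824 - 0.519488) / (1 - 0.519488)
kappa = 0.6337

0.6337


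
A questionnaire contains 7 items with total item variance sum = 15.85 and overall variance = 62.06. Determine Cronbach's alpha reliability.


alpha = (k/(k-1)) * (1 - sum(si^2)/s_total^2)
= (7/6) * (1 - 15.85/62.06)
alpha = 0.8687

0.8687


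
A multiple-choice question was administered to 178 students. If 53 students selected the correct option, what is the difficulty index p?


Item difficulty p = number correct / total examinees
p = 53 / 178
p = 0.2978

0.2978


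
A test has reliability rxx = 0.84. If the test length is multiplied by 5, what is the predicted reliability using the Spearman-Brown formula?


r_new = (n * rxx) / (1 + (n-1) * rxx)
r_new = (5 * 0.84) / (1 + 4 * 0.84)
r_new = 4.2 / 4.36
r_new = 0.9633

0.9633


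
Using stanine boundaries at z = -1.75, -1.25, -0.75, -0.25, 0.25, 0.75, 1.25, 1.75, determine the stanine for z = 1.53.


Stanine boundaries: [-1.75, -1.25, -0.75, -0.25, 0.25, 0.75, 1.25, 1.75]
z = 1.53
Check each boundary:
  z >= -1.75 -> could be stanine 2
  z >= -1.25 -> could be stanine 3
  z >= -0.75 -> could be stanine 4
  z >= -0.25 -> could be stanine 5
  z >= 0.25 -> could be stanine 6
  z >= 0.75 -> could be stanine 7
  z >= 1.25 -> could be stanine 8
  z < 1.75
Highest qualifying boundary gives stanine = 8

8


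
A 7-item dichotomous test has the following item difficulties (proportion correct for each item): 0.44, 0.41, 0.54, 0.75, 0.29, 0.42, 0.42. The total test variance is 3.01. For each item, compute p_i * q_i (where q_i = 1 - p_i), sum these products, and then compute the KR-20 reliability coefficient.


For each item, compute p_i * q_i:
  Item 1: 0.44 * 0.56 = 0.2464
  Item 2: 0.41 * 0.59 = 0.2419
  Item 3: 0.54 * 0.46 = 0.2484
  Item 4: 0.75 * 0.25 = 0.1875
  Item 5: 0.29 * 0.71 = 0.2059
  Item 6: 0.42 * 0.58 = 0.2436
  Item 7: 0.42 * 0.58 = 0.2436
Sum(p_i * q_i) = 0.2464 + 0.2419 + 0.2484 + 0.1875 + 0.2059 + 0.2436 + 0.2436 = 1.6173
KR-20 = (k/(k-1)) * (1 - Sum(p_i*q_i) / Var_total)
= (7/6) * (1 - 1.6173/3.01)
= 1.1667 * 0.4627
KR-20 = 0.5398

0.5398


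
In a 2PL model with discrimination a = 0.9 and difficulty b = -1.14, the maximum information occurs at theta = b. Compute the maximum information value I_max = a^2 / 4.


For 2PL, max info at theta = b = -1.14
I_max = a^2 / 4 = 0.9^2 / 4
= 0.81 / 4
I_max = 0.2025

0.2025


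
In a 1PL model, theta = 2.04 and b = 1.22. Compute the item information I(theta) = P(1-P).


P = 1/(1+exp(-(2.04-1.22))) = 0.6942
I = P*(1-P) = 0.6942 * 0.3058
I = 0.2123

0.2123


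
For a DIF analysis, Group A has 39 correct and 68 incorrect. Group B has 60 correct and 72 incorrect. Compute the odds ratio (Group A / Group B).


Odds_A = 39/68 = 0.5735
Odds_B = 60/72 = 0.8333
OR = Odds_A / Odds_B = 0.5735 / 0.8333
Exactly, OR = (39 * 72) / (68 * 60) = 2808 / 4080
OR = 0.6882

0.6882


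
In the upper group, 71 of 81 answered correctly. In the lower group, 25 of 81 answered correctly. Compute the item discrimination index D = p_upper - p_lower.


p_upper = 71/81 = 0.8765
p_lower = 25/81 = 0.3086
D = 0.8765 - 0.3086 = 0.5679

0.5679


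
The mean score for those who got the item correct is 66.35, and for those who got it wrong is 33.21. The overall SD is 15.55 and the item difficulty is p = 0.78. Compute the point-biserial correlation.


q = 1 - p = 0.22
rpb = ((M1 - M0) / SD) * sqrt(p * q)
rpb = ((66.35 - 33.21) / 15.55) * sqrt(0.78 * 0.22)
rpb = 0.8828

0.8828


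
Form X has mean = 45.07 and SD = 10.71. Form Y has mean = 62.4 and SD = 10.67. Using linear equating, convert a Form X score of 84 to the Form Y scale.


slope = SD_Y / SD_X = 10.67 / 10.71 ~ 0.9963
intercept = mean_Y - slope * mean_X = 62.4 - (10.67 / 10.71) * 45.07 ~ 17.4983
Y = slope * X + intercept. To avoid rounding drift from the rounded slope/intercept, evaluate the equivalent form Y = mean_Y + SD_Y * (X - mean_X) / SD_X at full precision:
Y = 62.4 + 10.67 * (84 - 45.07) / 10.71
Y = 62.4 + 10.67 * 38.93 / 10.71
Y = 62.4 + 415.3831 / 10.71
Y = 62.4 + 38.7846
Y = 101.1846

101.1846


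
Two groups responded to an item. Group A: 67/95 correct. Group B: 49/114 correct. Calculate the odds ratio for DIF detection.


Odds_A = 67/28 = 2.3929
Odds_B = 49/65 = 0.7538
OR = Odds_A / Odds_B = 2.3929 / 0.7538
Exactly, OR = (67 * 65) / (28 * 49) = 4355 / 1372
OR = 3.1742

3.1742


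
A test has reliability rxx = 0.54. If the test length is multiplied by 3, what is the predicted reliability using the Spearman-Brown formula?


r_new = (n * rxx) / (1 + (n-1) * rxx)
r_new = (3 * 0.54) / (1 + 2 * 0.54)
r_new = 1.62 / 2.08
r_new = 0.7788

0.7788


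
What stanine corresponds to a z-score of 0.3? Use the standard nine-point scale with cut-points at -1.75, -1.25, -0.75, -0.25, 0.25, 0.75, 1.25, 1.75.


Stanine boundaries: [-1.75, -1.25, -0.75, -0.25, 0.25, 0.75, 1.25, 1.75]
z = 0.3
Check each boundary:
  z >= -1.75 -> could be stanine 2
  z >= -1.25 -> could be stanine 3
  z >= -0.75 -> could be stanine 4
  z >= -0.25 -> could be stanine 5
  z >= 0.25 -> could be stanine 6
  z < 0.75
  z < 1.25
  z < 1.75
Highest qualifying boundary gives stanine = 6

6


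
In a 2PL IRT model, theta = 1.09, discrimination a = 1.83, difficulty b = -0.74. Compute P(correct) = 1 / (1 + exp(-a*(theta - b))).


a*(theta - b) = 1.83 * (1.09 - -0.74) = 3.3489
exp(-3.3489) = 0.0351
P = 1 / (1 + 0.0351)
P = 0.9661

0.9661


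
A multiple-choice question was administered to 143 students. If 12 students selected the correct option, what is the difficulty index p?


Item difficulty p = number correct / total examinees
p = 12 / 143
p = 0.0839

0.0839


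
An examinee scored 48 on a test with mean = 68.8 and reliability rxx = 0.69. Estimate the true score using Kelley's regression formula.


T_est = rxx * X + (1 - rxx) * mean
T_est = 0.69 * 48 + 0.31 * 68.8
T_est = 33.12 + 21.328
T_est = 54.448

54.448


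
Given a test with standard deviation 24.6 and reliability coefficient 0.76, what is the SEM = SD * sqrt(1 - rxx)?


SEM = SD * sqrt(1 - rxx)
SEM = 24.6 * sqrt(1 - 0.76)
SEM = 24.6 * sqrt(0.24) = 24.6 * 0.489898
SEM = 12.0515

12.0515


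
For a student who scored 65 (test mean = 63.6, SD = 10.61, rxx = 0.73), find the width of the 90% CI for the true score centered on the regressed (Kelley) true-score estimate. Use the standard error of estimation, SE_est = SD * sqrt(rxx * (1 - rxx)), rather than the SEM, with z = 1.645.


True score estimate = 0.73*65 + 0.27*63.6 = 64.622
SE_est = SD * sqrt(rxx * (1 - rxx)) = 10.61 * sqrt(0.73 * 0.27) = 10.61 * sqrt(0.1971) = 4.71041
CI = T_est +/- z * SE_est, so width = 2 * z * SE_est = 2 * 1.645 * 4.71041
Width = 15.4972

15.4972


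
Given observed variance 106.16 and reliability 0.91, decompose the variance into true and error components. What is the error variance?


var_true = rxx * var_obs = 0.91 * 106.16 = 96.6056
var_error = var_obs - var_true
var_error = 106.16 - 96.6056
var_error = 9.5544

9.5544


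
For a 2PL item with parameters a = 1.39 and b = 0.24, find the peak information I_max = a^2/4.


For 2PL, max info at theta = b = 0.24
I_max = a^2 / 4 = 1.39^2 / 4
= 1.9321 / 4
I_max = 0.483

0.483


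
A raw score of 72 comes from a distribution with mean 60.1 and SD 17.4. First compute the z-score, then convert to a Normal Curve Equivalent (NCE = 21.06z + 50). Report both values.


z = (X - mean) / SD = (72 - 60.1) / 17.4
z = 11.9 / 17.4
z = 0.6839
NCE = NCE = 21.06z + 50
Carry z at full precision (z = 11.9 / 17.4) into the conversion:
NCE = 21.06 * (11.9 / 17.4) + 50 = 250.614 / 17.4 + 50
NCE = 14.4031 + 50
NCE = 64.4031

64.4031


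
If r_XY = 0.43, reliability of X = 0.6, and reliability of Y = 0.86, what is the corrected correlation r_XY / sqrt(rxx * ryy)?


r_corrected = rxy / sqrt(rxx * ryy)
= 0.43 / sqrt(0.6 * 0.86)
= 0.43 / sqrt(0.516)
= 0.43 / 0.718331
r_corrected = 0.5986

0.5986


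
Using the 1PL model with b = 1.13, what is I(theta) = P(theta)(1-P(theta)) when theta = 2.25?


P = 1/(1+exp(-(2.25-1.13))) = 0.754
I = P*(1-P) = 0.754 * 0.246
I = 0.1855

0.1855


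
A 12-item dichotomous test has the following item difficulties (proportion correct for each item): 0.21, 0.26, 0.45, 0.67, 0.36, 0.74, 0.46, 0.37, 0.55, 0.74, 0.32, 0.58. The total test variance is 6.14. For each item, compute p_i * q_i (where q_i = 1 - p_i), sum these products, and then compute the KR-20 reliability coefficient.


For each item, compute p_i * q_i:
  Item 1: 0.21 * 0.79 = 0.1659
  Item 2: 0.26 * 0.74 = 0.1924
  Item 3: 0.45 * 0.55 = 0.2475
  Item 4: 0.67 * 0.33 = 0.2211
  Item 5: 0.36 * 0.64 = 0.2304
  Item 6: 0.74 * 0.26 = 0.1924
  Item 7: 0.46 * 0.54 = 0.2484
  Item 8: 0.37 * 0.63 = 0.2331
  Item 9: 0.55 * 0.45 = 0.2475
  Item 10: 0.74 * 0.26 = 0.1924
  Item 11: 0.32 * 0.68 = 0.2176
  Item 12: 0.58 * 0.42 = 0.2436
Sum(p_i * q_i) = 0.1659 + 0.1924 + 0.2475 + 0.2211 + 0.2304 + 0.1924 + 0.2484 + 0.2331 + 0.2475 + 0.1924 + 0.2176 + 0.2436 = 2.6323
KR-20 = (k/(k-1)) * (1 - Sum(p_i*q_i) / Var_total)
= (12/11) * (1 - 2.6323/6.14)
= 1.0909 * 0.5713
KR-20 = 0.6232

0.6232


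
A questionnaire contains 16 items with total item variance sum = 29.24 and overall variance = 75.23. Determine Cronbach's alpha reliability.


alpha = (k/(k-1)) * (1 - sum(si^2)/s_total^2)
= (16/15) * (1 - 29.24/75.23)
alpha = 0.6521

0.6521


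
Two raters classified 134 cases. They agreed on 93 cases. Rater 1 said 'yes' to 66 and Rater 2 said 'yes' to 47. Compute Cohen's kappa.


P_o = 93/134 = 0.69403
P_e = (66*47 + 68*87) / 17956 = 0.502228
kappa = (P_o - P_e) / (1 - P_e)
kappa = (0.69403 - 0.502228) / (1 - 0.502228)
kappa = 0.3853

0.3853


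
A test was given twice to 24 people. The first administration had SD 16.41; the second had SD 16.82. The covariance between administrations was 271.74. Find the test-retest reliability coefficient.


r = cov(X,Y) / (SD_X * SD_Y)
r = 271.74 / (16.41 * 16.82)
r = 271.74 / 276.0162
r = 0.9845

0.9845


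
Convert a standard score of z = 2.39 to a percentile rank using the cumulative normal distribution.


CDF(z) = 0.5 * (1 + erf(z/sqrt(2)))
erf(1.69) = 0.9832
CDF = 0.9916
Percentile rank = 0.9916 * 100 = 99.16

99.16


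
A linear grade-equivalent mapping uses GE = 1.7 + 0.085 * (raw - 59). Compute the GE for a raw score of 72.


raw - median = 72 - 59 = 13
slope * diff = 0.085 * 13 = 1.105
GE = 1.7 + 1.105
GE = 2.805

2.805


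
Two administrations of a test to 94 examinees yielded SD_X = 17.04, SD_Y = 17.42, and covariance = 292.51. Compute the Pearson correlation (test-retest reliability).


r = cov(X,Y) / (SD_X * SD_Y)
r = 292.51 / (17.04 * 17.42)
r = 292.51 / 296.8368
r = 0.9854

0.9854


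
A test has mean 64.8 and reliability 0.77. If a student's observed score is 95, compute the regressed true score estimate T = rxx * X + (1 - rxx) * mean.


T_est = rxx * X + (1 - rxx) * mean
T_est = 0.77 * 95 + 0.23 * 64.8
T_est = 73.15 + 14.904
T_est = 88.054

88.054


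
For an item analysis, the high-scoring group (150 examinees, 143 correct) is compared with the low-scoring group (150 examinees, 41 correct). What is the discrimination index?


p_upper = 143/150 = 0.9533
p_lower = 41/150 = 0.2733
D = 0.9533 - 0.2733 = 0.68

0.68


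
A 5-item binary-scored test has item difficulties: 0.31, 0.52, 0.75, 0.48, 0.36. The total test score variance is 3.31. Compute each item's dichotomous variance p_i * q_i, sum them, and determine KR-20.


For each item, compute p_i * q_i:
  Item 1: 0.31 * 0.69 = 0.2139
  Item 2: 0.52 * 0.48 = 0.2496
  Item 3: 0.75 * 0.25 = 0.1875
  Item 4: 0.48 * 0.52 = 0.2496
  Item 5: 0.36 * 0.64 = 0.2304
Sum(p_i * q_i) = 0.2139 + 0.2496 + 0.1875 + 0.2496 + 0.2304 = 1.131
KR-20 = (k/(k-1)) * (1 - Sum(p_i*q_i) / Var_total)
= (5/4) * (1 - 1.131/3.31)
= 1.25 * 0.6583
KR-20 = 0.8229

0.8229


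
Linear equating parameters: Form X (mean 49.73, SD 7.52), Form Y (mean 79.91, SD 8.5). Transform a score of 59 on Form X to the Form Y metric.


slope = SD_Y / SD_X = 8.5 / 7.52 ~ 1.1303
intercept = mean_Y - slope * mean_X = 79.91 - (8.5 / 7.52) * 49.73 ~ 23.6992
Y = slope * X + intercept. To avoid rounding drift from the rounded slope/intercept, evaluate the equivalent form Y = mean_Y + SD_Y * (X - mean_X) / SD_X at full precision:
Y = 79.91 + 8.5 * (59 - 49.73) / 7.52
Y = 79.91 + 8.5 * 9.27 / 7.52
Y = 79.91 + 78.795 / 7.52
Y = 79.91 + 10.4781
Y = 90.3881

90.3881


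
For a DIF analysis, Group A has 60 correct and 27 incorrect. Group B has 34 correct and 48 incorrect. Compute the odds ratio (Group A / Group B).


Odds_A = 60/27 = 2.2222
Odds_B = 34/48 = 0.7083
OR = Odds_A / Odds_B = 2.2222 / 0.7083
Exactly, OR = (60 * 48) / (27 * 34) = 2880 / 918
OR = 3.1373

3.1373


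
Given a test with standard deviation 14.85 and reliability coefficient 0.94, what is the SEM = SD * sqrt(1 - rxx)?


SEM = SD * sqrt(1 - rxx)
SEM = 14.85 * sqrt(1 - 0.94)
SEM = 14.85 * sqrt(0.06) = 14.85 * 0.244949
SEM = 3.6375

3.6375


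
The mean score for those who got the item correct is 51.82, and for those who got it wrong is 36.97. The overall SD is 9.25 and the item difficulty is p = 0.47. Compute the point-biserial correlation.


q = 1 - p = 0.53
rpb = ((M1 - M0) / SD) * sqrt(p * q)
rpb = ((51.82 - 36.97) / 9.25) * sqrt(0.47 * 0.53)
rpb = 0.8013

0.8013


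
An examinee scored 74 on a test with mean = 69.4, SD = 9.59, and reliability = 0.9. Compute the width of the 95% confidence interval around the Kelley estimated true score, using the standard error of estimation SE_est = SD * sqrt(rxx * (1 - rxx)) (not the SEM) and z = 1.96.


True score estimate = 0.9*74 + 0.1*69.4 = 73.54
SE_est = SD * sqrt(rxx * (1 - rxx)) = 9.59 * sqrt(0.9 * 0.1) = 9.59 * sqrt(0.09) = 2.877
CI = T_est +/- z * SE_est, so width = 2 * z * SE_est = 2 * 1.96 * 2.877
Width = 11.2778

11.2778


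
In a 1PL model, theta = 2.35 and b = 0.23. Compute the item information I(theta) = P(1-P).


P = 1/(1+exp(-(2.35-0.23))) = 0.8928
I = P*(1-P) = 0.8928 * 0.1072
I = 0.0957

0.0957


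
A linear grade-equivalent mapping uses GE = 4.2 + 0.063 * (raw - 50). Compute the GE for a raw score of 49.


raw - median = 49 - 50 = -1
slope * diff = 0.063 * -1 = -0.063
GE = 4.2 + -0.063
GE = 4.137

4.137


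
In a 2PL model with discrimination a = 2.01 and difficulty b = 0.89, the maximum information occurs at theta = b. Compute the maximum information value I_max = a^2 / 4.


For 2PL, max info at theta = b = 0.89
I_max = a^2 / 4 = 2.01^2 / 4
= 4.0401 / 4
I_max = 1.01

1.01


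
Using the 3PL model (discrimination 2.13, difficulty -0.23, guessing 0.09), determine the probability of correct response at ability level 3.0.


logit = 2.13*(3.0 - -0.23) = 6.8799
P* = 1/(1 + exp(-6.8799)) = 0.999
P = 0.09 + (1 - 0.09) * 0.999
P = 0.9991

0.9991


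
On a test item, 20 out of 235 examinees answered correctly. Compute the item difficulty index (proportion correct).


Item difficulty p = number correct / total examinees
p = 20 / 235
p = 0.0851

0.0851


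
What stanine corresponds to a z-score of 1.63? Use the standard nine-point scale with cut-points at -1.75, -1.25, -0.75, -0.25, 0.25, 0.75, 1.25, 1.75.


Stanine boundaries: [-1.75, -1.25, -0.75, -0.25, 0.25, 0.75, 1.25, 1.75]
z = 1.63
Check each boundary:
  z >= -1.75 -> could be stanine 2
  z >= -1.25 -> could be stanine 3
  z >= -0.75 -> could be stanine 4
  z >= -0.25 -> could be stanine 5
  z >= 0.25 -> could be stanine 6
  z >= 0.75 -> could be stanine 7
  z >= 1.25 -> could be stanine 8
  z < 1.75
Highest qualifying boundary gives stanine = 8

8


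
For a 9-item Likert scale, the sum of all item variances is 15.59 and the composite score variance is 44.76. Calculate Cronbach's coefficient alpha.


alpha = (k/(k-1)) * (1 - sum(si^2)/s_total^2)
= (9/8) * (1 - 15.59/44.76)
alpha = 0.7332

0.7332


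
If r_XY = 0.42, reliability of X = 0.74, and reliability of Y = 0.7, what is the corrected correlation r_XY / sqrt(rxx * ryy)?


r_corrected = rxy / sqrt(rxx * ryy)
= 0.42 / sqrt(0.74 * 0.7)
= 0.42 / sqrt(0.518)
= 0.42 / 0.719722
r_corrected = 0.5836

0.5836


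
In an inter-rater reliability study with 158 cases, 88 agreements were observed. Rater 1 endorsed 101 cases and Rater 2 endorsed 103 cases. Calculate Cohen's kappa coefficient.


P_o = 88/158 = 0.556962
P_e = (101*103 + 57*55) / 24964 = 0.542301
kappa = (P_o - P_e) / (1 - P_e)
kappa = (0.556962 - 0.542301) / (1 - 0.542301)
kappa = 0.032

0.032


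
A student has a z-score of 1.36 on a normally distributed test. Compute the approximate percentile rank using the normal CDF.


CDF(z) = 0.5 * (1 + erf(z/sqrt(2)))
erf(0.9617) = 0.8262
CDF = 0.9131
Percentile rank = 0.9131 * 100 = 91.31

91.31


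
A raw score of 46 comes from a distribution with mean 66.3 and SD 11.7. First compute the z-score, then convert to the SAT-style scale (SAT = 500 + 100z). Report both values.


z = (X - mean) / SD = (46 - 66.3) / 11.7
z = -20.3 / 11.7
z = -1.735
SAT-scale = SAT = 500 + 100z
Carry z at full precision (z = -20.3 / 11.7) into the conversion:
SAT-scale = 500 + 100 * (-20.3 / 11.7) = 500 + -2030 / 11.7
SAT-scale = 500 + -173.5043
SAT-scale = 326.4957

326.4957


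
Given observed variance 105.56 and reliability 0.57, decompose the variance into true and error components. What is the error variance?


var_true = rxx * var_obs = 0.57 * 105.56 = 60.1692
var_error = var_obs - var_true
var_error = 105.56 - 60.1692
var_error = 45.3908

45.3908


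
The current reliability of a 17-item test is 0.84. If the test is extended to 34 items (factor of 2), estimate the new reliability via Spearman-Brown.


r_new = (n * rxx) / (1 + (n-1) * rxx)
r_new = (2 * 0.84) / (1 + 1 * 0.84)
r_new = 1.68 / 1.84
r_new = 0.913

0.913


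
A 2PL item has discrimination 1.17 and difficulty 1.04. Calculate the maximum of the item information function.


For 2PL, max info at theta = b = 1.04
I_max = a^2 / 4 = 1.17^2 / 4
= 1.3689 / 4
I_max = 0.3422

0.3422


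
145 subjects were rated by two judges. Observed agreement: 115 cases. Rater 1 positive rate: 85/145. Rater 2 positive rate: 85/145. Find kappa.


P_o = 115/145 = 0.793103
P_e = (85*85 + 60*60) / 21025 = 0.514863
kappa = (P_o - P_e) / (1 - P_e)
kappa = (0.793103 - 0.514863) / (1 - 0.514863)
kappa = 0.5735

0.5735


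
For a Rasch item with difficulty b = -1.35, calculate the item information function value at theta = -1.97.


P = 1/(1+exp(-(-1.97--1.35))) = 0.3498
I = P*(1-P) = 0.3498 * 0.6502
I = 0.2274

0.2274


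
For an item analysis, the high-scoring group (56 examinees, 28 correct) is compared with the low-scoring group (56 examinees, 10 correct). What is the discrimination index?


p_upper = 28/56 = 0.5
p_lower = 10/56 = 0.1786
D = 0.5 - 0.1786 = 0.3214

0.3214


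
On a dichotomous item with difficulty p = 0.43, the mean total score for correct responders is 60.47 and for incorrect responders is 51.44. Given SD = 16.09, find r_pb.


q = 1 - p = 0.57
rpb = ((M1 - M0) / SD) * sqrt(p * q)
rpb = ((60.47 - 51.44) / 16.09) * sqrt(0.43 * 0.57)
rpb = 0.2778

0.2778


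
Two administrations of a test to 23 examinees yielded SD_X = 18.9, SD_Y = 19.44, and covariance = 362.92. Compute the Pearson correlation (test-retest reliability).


r = cov(X,Y) / (SD_X * SD_Y)
r = 362.92 / (18.9 * 19.44)
r = 362.92 / 367.416
r = 0.9878

0.9878


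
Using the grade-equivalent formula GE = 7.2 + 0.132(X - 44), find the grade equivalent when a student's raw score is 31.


raw - median = 31 - 44 = -13
slope * diff = 0.132 * -13 = -1.716
GE = 7.2 + -1.716
GE = 5.484

5.484


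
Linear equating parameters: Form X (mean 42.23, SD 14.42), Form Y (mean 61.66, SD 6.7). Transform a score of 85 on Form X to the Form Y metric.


slope = SD_Y / SD_X = 6.7 / 14.42 ~ 0.4646
intercept = mean_Y - slope * mean_X = 61.66 - (6.7 / 14.42) * 42.23 ~ 42.0386
Y = slope * X + intercept. To avoid rounding drift from the rounded slope/intercept, evaluate the equivalent form Y = mean_Y + SD_Y * (X - mean_X) / SD_X at full precision:
Y = 61.66 + 6.7 * (85 - 42.23) / 14.42
Y = 61.66 + 6.7 * 42.77 / 14.42
Y = 61.66 + 286.559 / 14.42
Y = 61.66 + 19.8723
Y = 81.5323

81.5323


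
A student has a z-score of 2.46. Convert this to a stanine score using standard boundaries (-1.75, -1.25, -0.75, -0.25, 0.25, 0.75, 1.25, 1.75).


Stanine boundaries: [-1.75, -1.25, -0.75, -0.25, 0.25, 0.75, 1.25, 1.75]
z = 2.46
Check each boundary:
  z >= -1.75 -> could be stanine 2
  z >= -1.25 -> could be stanine 3
  z >= -0.75 -> could be stanine 4
  z >= -0.25 -> could be stanine 5
  z >= 0.25 -> could be stanine 6
  z >= 0.75 -> could be stanine 7
  z >= 1.25 -> could be stanine 8
  z >= 1.75 -> could be stanine 9
Highest qualifying boundary gives stanine = 9

9


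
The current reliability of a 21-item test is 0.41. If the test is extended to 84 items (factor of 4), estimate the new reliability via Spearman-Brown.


r_new = (n * rxx) / (1 + (n-1) * rxx)
r_new = (4 * 0.41) / (1 + 3 * 0.41)
r_new = 1.64 / 2.23
r_new = 0.7354

0.7354


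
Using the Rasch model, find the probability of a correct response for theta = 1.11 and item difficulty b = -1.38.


theta - b = 1.11 - -1.38 = 2.49
exp(-(theta - b)) = exp(-2.49) = 0.0829
P = 1 / (1 + 0.0829)
P = 0.9234

0.9234


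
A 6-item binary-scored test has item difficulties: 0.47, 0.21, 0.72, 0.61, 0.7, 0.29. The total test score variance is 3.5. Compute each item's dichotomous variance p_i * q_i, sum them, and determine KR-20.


For each item, compute p_i * q_i:
  Item 1: 0.47 * 0.53 = 0.2491
  Item 2: 0.21 * 0.79 = 0.1659
  Item 3: 0.72 * 0.28 = 0.2016
  Item 4: 0.61 * 0.39 = 0.2379
  Item 5: 0.7 * 0.3 = 0.21
  Item 6: 0.29 * 0.71 = 0.2059
Sum(p_i * q_i) = 0.2491 + 0.1659 + 0.2016 + 0.2379 + 0.21 + 0.2059 = 1.2704
KR-20 = (k/(k-1)) * (1 - Sum(p_i*q_i) / Var_total)
= (6/5) * (1 - 1.2704/3.5)
= 1.2 * 0.637
KR-20 = 0.7644

0.7644


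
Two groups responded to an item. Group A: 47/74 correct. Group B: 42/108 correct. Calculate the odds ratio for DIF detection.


Odds_A = 47/27 = 1.7407
Odds_B = 42/66 = 0.6364
OR = Odds_A / Odds_B = 1.7407 / 0.6364
Exactly, OR = (47 * 66) / (27 * 42) = 3102 / 1134
OR = 2.7354

2.7354


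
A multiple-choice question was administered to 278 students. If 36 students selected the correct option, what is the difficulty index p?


Item difficulty p = number correct / total examinees
p = 36 / 278
p = 0.1295

0.1295
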